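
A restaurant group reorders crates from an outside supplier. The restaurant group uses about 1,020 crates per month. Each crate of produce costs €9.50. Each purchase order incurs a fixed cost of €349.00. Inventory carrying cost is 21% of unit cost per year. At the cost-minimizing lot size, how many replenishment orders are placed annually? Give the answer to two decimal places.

Annual demand D = 1,020 × 12 = 12,240.
Holding cost H = 0.21 × €9.50 = €1.9950 per unit per year.
EOQ = √(2DS/H) = √(2 × 12,240 × 349 / 1.995) ≈ 2069.41.
Orders per year = D / Q* = 12,240 / 2069.41 ≈ 5.915.

N ≈ 5.91 orders per year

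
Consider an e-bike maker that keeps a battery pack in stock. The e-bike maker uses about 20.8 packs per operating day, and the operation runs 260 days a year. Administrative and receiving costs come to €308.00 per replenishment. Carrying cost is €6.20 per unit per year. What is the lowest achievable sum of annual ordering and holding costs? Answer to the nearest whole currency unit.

Annual demand D = 20.8 × 260 = 5,408.
Q* = √(2DS/H) = √(2 × 5,408 × 308 / 6.2) ≈ 733.01.
At Q*, ordering cost (D/Q*)S equals holding cost (Q*/2)H, each = √(DSH/2).
Minimum total = √(2DSH) = √(2 × 5,408 × 308 × 6.2) ≈ 4544.693.

TC* ≈ €4,545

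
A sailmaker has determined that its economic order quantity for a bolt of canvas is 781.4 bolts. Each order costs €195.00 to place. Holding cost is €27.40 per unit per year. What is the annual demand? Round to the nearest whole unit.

Invert the EOQ relation Q*² = 2DS/H.
From Q* = √(2DS/H): D = Q*²H / (2S) = 781.4² × 27.4 / (2 × 195) = 42897.578.

D ≈ 42,898 bolts per year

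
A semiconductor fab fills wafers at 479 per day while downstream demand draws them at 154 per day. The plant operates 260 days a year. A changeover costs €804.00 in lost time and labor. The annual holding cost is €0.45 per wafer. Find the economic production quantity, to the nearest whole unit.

Annual demand D = 154 × 260 = 40,040.
Production build-up factor (1 − d/p) = 1 − 154/479 = 0.6785.
Q* = √(2DS / (H(1 − d/p))) = √(2 × 40,040 × 804 / (0.45 × 0.6785)).
= √(64,384,320 / 0.3053) ≈ 14521.446.

Q* ≈ 14,521 wafers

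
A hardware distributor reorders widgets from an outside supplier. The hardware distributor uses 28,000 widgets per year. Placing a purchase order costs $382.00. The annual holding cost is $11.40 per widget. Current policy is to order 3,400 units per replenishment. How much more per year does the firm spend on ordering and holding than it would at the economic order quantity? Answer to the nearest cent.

EOQ = √(2DS/H) = √(2 × 28,000 × 382 / 11.4) ≈ 1369.85.
Cost at Q* = (D/Q*)S + (Q*/2)H = √(2DSH) ≈ $15,616.30.
Cost at Q = 3,400: (28,000/3,400)×382 + (3,400/2)×11.4 = $3,145.88 + $19,380.00 = $22,525.88.
Excess = $22,525.88 − $15,616.30 = $6,909.58.

Extra cost ≈ $6,909.58 per year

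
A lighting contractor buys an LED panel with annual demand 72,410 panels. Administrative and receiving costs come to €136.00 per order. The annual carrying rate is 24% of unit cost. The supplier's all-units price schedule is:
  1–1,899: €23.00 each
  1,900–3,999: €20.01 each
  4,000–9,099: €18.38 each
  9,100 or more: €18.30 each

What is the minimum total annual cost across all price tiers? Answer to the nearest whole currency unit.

TC* ≈ €1,342,180

Holding cost per unit per year at price C is H = 0.24·C.
Evaluate total cost at each tier's feasible EOQ or, if the EOQ is below the tier, at the tier's minimum quantity.
EOQ at €23.00 = 1888.9 (feasible in tier 1): TC = 72,410×€23.00 + (72,410/1888.9)×136 + (1888.9/2)×0.24×€23.00 = €1,675,856.85.
EOQ at €20.01 = 2025.1 (feasible in tier 2): TC = 72,410×€20.01 + (72,410/2025.1)×136 + (2025.1/2)×0.24×€20.01 = €1,458,649.62.
EOQ at €18.38 = 2113.0 < 4000, so use break Q=4000: TC = 72,410×€18.38 + (72,410/4000.0)×136 + (4000.0/2)×0.24×€18.38 = €1,342,180.14.
EOQ at €18.30 = 2117.6 < 9100, so use break Q=9100: TC = 72,410×€18.30 + (72,410/9100.0)×136 + (9100.0/2)×0.24×€18.30 = €1,346,168.77.
Lowest total cost among the candidates is at Q = 4000.0.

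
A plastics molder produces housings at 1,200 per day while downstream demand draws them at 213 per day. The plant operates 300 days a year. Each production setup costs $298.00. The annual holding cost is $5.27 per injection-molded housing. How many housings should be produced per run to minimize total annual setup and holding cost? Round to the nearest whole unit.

Annual demand D = 213 × 300 = 63,900.
Production build-up factor (1 − d/p) = 1 − 213/1,200 = 0.8225.
Q* = √(2DS / (H(1 − d/p))) = √(2 × 63,900 × 298 / (5.27 × 0.8225)).
= √(38,084,400 / 4.3346) ≈ 2964.151.

Q* ≈ 2,964 housings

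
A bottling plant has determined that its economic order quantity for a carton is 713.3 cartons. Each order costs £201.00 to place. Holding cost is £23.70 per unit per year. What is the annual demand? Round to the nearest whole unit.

Squaring Q* = √(2DS/H) gives Q*² = 2DS/H.
From Q* = √(2DS/H): D = Q*²H / (2S) = 713.3² × 23.7 / (2 × 201) = 29996.235.

D ≈ 29,996 cartons per year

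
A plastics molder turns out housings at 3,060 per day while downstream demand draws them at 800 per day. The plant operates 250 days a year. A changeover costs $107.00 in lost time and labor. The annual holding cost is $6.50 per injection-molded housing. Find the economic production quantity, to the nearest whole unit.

Annual demand D = 800 × 250 = 200,000.
Production build-up factor (1 − d/p) = 1 − 800/3,060 = 0.7386.
Q* = √(2DS / (H(1 − d/p))) = √(2 × 200,000 × 107 / (6.5 × 0.7386)).
= √(42,800,000 / 4.8007) ≈ 2985.876.

Q* ≈ 2,986 housings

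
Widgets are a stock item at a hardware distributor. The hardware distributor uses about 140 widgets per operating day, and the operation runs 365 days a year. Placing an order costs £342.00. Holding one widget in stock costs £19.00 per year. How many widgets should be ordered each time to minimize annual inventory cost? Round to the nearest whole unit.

Q* ≈ 1,356 widgets

Annual demand D = 140 × 365 = 51,100.
EOQ = √(2DS / H) = √(2 × 51,100 × 342 / 19).
= √(34,952,400 / 19) = √1,839,600 ≈ 1356.319.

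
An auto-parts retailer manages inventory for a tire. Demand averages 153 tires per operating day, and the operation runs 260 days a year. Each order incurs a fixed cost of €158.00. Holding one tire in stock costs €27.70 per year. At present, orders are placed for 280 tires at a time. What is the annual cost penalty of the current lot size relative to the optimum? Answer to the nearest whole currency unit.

Extra cost ≈ €7,665 per year

Annual demand D = 153 × 260 = 39,780.
EOQ = √(2DS/H) = √(2 × 39,780 × 158 / 27.7) ≈ 673.65.
Cost at Q* = (D/Q*)S + (Q*/2)H = √(2DSH) ≈ €18,660.18.
Cost at Q = 280: (39,780/280)×158 + (280/2)×27.7 = €22,447.29 + €3,878.00 = €26,325.29.
Excess = €26,325.29 − €18,660.18 = €7,665.11.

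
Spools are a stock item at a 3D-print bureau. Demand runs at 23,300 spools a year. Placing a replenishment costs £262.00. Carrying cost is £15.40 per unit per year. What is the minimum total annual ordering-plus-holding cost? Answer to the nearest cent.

The optimal lot size = √(2DS/H) = √(2 × 23,300 × 262 / 15.4) ≈ 890.40.
At the optimum the two cost components are equal, so total cost = 2·(Q*/2)H = Q*·H.
Minimum total = √(2DSH) = √(2 × 23,300 × 262 × 15.4) ≈ 13712.100.

TC* ≈ £13,712.10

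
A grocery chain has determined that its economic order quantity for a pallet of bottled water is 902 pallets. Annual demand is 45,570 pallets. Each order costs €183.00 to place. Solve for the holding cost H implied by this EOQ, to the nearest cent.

The basic EOQ model gives Q* = √(2DS/H); rearrange for the unknown.
From Q* = √(2DS/H): H = 2DS / Q*² = 2 × 45,570 × 183 / 902² = 20.4997.

H ≈ €20.50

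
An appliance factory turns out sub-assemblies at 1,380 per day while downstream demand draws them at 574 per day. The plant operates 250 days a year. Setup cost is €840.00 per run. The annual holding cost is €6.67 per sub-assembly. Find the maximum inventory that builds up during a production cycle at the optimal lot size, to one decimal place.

Annual demand D = 574 × 250 = 143,500.
Production build-up factor (1 − d/p) = 1 − 574/1,380 = 0.5841.
Q* = √(2DS / (H(1 − d/p))) = √(2 × 143,500 × 840 / (6.67 × 0.5841)).
= √(241,080,000 / 3.8957) ≈ 7866.648.
Maximum inventory = Q*(1 − d/p) = 7866.648 × 0.5841 ≈ 4594.578.

I_max ≈ 4,594.6 sub-assemblies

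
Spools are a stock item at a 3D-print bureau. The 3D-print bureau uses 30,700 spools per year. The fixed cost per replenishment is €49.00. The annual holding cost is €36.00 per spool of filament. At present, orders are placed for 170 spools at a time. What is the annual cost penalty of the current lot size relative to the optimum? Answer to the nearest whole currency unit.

EOQ = √(2DS/H) = √(2 × 30,700 × 49 / 36) ≈ 289.09.
Cost at Q* = (D/Q*)S + (Q*/2)H = √(2DSH) ≈ €10,407.19.
Cost at Q = 170: (30,700/170)×49 + (170/2)×36 = €8,848.82 + €3,060.00 = €11,908.82.
Excess = €11,908.82 − €10,407.19 = €1,501.63.

Extra cost ≈ €1,502 per year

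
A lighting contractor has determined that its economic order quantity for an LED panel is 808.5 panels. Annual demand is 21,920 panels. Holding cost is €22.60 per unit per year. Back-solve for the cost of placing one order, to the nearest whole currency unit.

S ≈ €337

The basic EOQ model gives Q* = √(2DS/H); rearrange for the unknown.
From Q* = √(2DS/H): S = Q*²H / (2D) = 808.5² × 22.6 / (2 × 21,920) = 336.9752.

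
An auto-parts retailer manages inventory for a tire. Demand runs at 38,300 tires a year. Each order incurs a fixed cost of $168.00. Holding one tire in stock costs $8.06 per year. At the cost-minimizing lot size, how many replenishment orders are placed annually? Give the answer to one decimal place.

Q* = √(2DS/H) = √(2 × 38,300 × 168 / 8.06) ≈ 1263.58.
Orders per year = D / Q* = 38,300 / 1263.58 ≈ 30.311.

N ≈ 30.3 orders per year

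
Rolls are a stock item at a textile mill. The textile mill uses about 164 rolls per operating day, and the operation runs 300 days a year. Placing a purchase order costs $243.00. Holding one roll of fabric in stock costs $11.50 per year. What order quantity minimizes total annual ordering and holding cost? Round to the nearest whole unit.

Annual demand D = 164 × 300 = 49,200.
EOQ = √(2DS / H) = √(2 × 49,200 × 243 / 11.5).
= √(23,911,200 / 11.5) = √2,079,234.7826 ≈ 1441.955.

Q* ≈ 1,442 rolls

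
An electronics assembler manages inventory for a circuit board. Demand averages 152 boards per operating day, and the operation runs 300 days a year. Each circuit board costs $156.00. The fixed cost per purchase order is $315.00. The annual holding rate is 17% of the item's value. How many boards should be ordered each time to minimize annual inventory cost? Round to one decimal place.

Q* ≈ 1,040.8 boards

Annual demand D = 152 × 300 = 45,600.
Holding cost H = 0.17 × $156.00 = $26.5200 per unit per year.
EOQ = √(2DS / H) = √(2 × 45,600 × 315 / 26.52).
= √(28,728,000 / 26.52) = √1,083,257.9186 ≈ 1040.797.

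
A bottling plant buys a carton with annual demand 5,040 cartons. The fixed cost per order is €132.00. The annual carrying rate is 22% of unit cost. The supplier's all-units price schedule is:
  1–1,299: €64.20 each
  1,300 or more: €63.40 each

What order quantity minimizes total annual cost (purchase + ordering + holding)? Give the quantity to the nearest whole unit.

Q* ≈ 307 cartons

Holding cost per unit per year at price C is H = 0.22·C.
For each price level, check whether its EOQ is feasible; otherwise the best quantity at that price is the breakpoint.
EOQ at €64.20 = 306.9 (feasible in tier 1): TC = 5,040×€64.20 + (5,040/306.9)×132 + (306.9/2)×0.22×€64.20 = €327,903.07.
EOQ at €63.40 = 308.9 < 1300, so use break Q=1300: TC = 5,040×€63.40 + (5,040/1300.0)×132 + (1300.0/2)×0.22×€63.40 = €329,113.95.
Lowest total cost is €327,903.07 at Q = 306.9.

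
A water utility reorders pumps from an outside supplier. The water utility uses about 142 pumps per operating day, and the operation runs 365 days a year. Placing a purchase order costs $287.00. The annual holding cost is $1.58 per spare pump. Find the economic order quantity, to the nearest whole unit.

Annual demand D = 142 × 365 = 51,830.
EOQ = √(2DS / H) = √(2 × 51,830 × 287 / 1.58).
= √(29,750,420 / 1.58) = √18,829,379.7468 ≈ 4339.283.

Q* ≈ 4,339 pumps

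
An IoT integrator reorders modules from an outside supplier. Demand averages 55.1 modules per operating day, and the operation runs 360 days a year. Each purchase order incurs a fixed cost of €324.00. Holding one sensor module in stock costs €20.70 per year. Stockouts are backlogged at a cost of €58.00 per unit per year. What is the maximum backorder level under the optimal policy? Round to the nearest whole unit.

S* ≈ 241 modules

Annual demand D = 55.1 × 360 = 19,836.
With planned backorders, Q* = √(2DS/H) · √((H+B)/B).
√(2DS/H) = √(2 × 19,836 × 324 / 20.7) = 788.006.
√((H+B)/B) = √((20.7+58)/58) = 1.1649.
Q* ≈ 917.916.
S* = Q* · H/(H+B) = 917.916 × 20.7/78.7 ≈ 241.434.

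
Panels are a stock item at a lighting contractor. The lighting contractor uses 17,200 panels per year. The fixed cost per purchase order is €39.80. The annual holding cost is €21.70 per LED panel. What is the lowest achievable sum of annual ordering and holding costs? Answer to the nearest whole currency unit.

Q* = √(2DS/H) = √(2 × 17,200 × 39.8 / 21.7) ≈ 251.18.
At the optimum the two cost components are equal, so total cost = 2·(Q*/2)H = Q*·H.
Minimum total = √(2DSH) = √(2 × 17,200 × 39.8 × 21.7) ≈ 5450.679.

TC* ≈ €5,451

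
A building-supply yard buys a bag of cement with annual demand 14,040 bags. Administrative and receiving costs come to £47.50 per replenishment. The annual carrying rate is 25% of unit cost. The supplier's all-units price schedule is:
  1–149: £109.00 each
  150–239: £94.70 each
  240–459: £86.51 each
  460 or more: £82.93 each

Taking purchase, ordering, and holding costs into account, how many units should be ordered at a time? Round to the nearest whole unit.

Q* ≈ 460 bags

Holding cost per unit per year at price C is H = 0.25·C.
Candidates are each tier's EOQ (if it falls in that tier) and each price-break quantity.
Tier 1 (£109.00): EOQ = 221.2 exceeds tier's upper bound 149, so this tier is dominated.
EOQ at £94.70 = 237.4 (feasible in tier 2): TC = 14,040×£94.70 + (14,040/237.4)×47.5 + (237.4/2)×0.25×£94.70 = £1,335,207.41.
EOQ at £86.51 = 248.3 (feasible in tier 3): TC = 14,040×£86.51 + (14,040/248.3)×47.5 + (248.3/2)×0.25×£86.51 = £1,219,971.32.
EOQ at £82.93 = 253.6 < 460, so use break Q=460: TC = 14,040×£82.93 + (14,040/460.0)×47.5 + (460.0/2)×0.25×£82.93 = £1,170,555.46.
Lowest total cost is £1,170,555.46 at Q = 460.0.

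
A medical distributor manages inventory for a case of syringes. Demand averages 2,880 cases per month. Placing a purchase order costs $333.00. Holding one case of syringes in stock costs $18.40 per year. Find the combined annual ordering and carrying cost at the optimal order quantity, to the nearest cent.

TC* ≈ $20,579.41

Annual demand D = 2,880 × 12 = 34,560.
EOQ = √(2DS/H) = √(2 × 34,560 × 333 / 18.4) ≈ 1118.45.
At Q*, ordering cost (D/Q*)S equals holding cost (Q*/2)H, each = √(DSH/2).
Minimum total = √(2DSH) = √(2 × 34,560 × 333 × 18.4) ≈ 20579.409.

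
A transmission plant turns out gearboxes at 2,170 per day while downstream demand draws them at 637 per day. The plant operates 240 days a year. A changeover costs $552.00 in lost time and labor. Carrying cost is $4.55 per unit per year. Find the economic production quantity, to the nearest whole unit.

Annual demand D = 637 × 240 = 152,880.
Production build-up factor (1 − d/p) = 1 − 637/2,170 = 0.7065.
Q* = √(2DS / (H(1 − d/p))) = √(2 × 152,880 × 552 / (4.55 × 0.7065)).
= √(168,779,520 / 3.2144) ≈ 7246.244.

Q* ≈ 7,246 gearboxes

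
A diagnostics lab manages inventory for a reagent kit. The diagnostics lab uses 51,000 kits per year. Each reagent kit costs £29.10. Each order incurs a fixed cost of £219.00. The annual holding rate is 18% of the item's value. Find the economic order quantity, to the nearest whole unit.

Q* ≈ 2,065 kits

Holding cost H = 0.18 × £29.10 = £5.2380 per unit per year.
EOQ = √(2DS / H) = √(2 × 51,000 × 219 / 5.238).
= √(22,338,000 / 5.238) = √4,264,604.811 ≈ 2065.092.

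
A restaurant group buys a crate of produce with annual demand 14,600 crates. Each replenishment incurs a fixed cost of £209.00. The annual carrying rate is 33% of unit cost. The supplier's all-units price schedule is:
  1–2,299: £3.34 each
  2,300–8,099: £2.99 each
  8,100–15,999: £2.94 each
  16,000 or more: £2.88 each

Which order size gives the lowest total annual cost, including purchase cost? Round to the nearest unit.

Q* ≈ 2,487 crates

Holding cost per unit per year at price C is H = 0.33·C.
For each price level, check whether its EOQ is feasible; otherwise the best quantity at that price is the breakpoint.
Tier 1 (£3.34): EOQ = 2353.1 exceeds tier's upper bound 2299, so this tier is dominated.
EOQ at £2.99 = 2487.0 (feasible in tier 2): TC = 14,600×£2.99 + (14,600/2487.0)×209 + (2487.0/2)×0.33×£2.99 = £46,107.90.
EOQ at £2.94 = 2508.0 < 8100, so use break Q=8100: TC = 14,600×£2.94 + (14,600/8100.0)×209 + (8100.0/2)×0.33×£2.94 = £47,230.03.
EOQ at £2.88 = 2534.0 < 16000, so use break Q=16000: TC = 14,600×£2.88 + (14,600/16000.0)×209 + (16000.0/2)×0.33×£2.88 = £49,841.91.
Lowest total cost is £46,107.90 at Q = 2487.0.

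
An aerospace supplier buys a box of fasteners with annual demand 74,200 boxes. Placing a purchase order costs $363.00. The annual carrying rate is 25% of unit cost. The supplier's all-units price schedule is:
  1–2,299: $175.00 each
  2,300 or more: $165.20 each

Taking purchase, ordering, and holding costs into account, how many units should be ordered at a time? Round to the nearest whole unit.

Holding cost per unit per year at price C is H = 0.25·C.
Evaluate total cost at each tier's feasible EOQ or, if the EOQ is below the tier, at the tier's minimum quantity.
EOQ at $175.00 = 1109.6 (feasible in tier 1): TC = 74,200×$175.00 + (74,200/1109.6)×363 + (1109.6/2)×0.25×$175.00 = $13,033,546.65.
EOQ at $165.20 = 1142.1 < 2300, so use break Q=2300: TC = 74,200×$165.20 + (74,200/2300.0)×363 + (2300.0/2)×0.25×$165.20 = $12,317,045.70.
Lowest total cost is $12,317,045.70 at Q = 2300.0.

Q* ≈ 2,300 boxes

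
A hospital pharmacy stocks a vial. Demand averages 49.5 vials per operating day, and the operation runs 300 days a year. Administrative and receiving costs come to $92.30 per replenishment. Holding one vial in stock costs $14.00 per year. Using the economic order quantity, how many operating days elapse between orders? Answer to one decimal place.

T ≈ 8.9 days

Annual demand D = 49.5 × 300 = 14,850.
Q* = √(2DS/H) = √(2 × 14,850 × 92.3 / 14) ≈ 442.50.
Cycle time = Q*/D × 300 = 442.50 / 14,850 × 300 ≈ 8.939 days.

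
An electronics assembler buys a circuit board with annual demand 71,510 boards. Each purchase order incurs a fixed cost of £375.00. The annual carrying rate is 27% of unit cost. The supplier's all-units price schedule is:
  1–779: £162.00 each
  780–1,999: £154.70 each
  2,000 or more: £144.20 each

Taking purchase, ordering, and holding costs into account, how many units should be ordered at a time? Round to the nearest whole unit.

Holding cost per unit per year at price C is H = 0.27·C.
Candidates are each tier's EOQ (if it falls in that tier) and each price-break quantity.
Tier 1 (£162.00): EOQ = 1107.3 exceeds tier's upper bound 779, so this tier is dominated.
EOQ at £154.70 = 1133.1 (feasible in tier 2): TC = 71,510×£154.70 + (71,510/1133.1)×375 + (1133.1/2)×0.27×£154.70 = £11,109,927.50.
EOQ at £144.20 = 1173.7 < 2000, so use break Q=2000: TC = 71,510×£144.20 + (71,510/2000.0)×375 + (2000.0/2)×0.27×£144.20 = £10,364,084.12.
Lowest total cost is £10,364,084.12 at Q = 2000.0.

Q* ≈ 2,000 boards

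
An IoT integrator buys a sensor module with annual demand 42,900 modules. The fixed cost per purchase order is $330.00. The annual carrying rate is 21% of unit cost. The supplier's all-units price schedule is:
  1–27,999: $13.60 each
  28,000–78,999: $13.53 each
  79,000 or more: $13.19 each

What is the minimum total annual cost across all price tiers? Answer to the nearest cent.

TC* ≈ $592,432.48

Holding cost per unit per year at price C is H = 0.21·C.
For each price level, check whether its EOQ is feasible; otherwise the best quantity at that price is the breakpoint.
EOQ at $13.60 = 3148.6 (feasible in tier 1): TC = 42,900×$13.60 + (42,900/3148.6)×330 + (3148.6/2)×0.21×$13.60 = $592,432.48.
EOQ at $13.53 = 3156.8 < 28000, so use break Q=28000: TC = 42,900×$13.53 + (42,900/28000.0)×330 + (28000.0/2)×0.21×$13.53 = $620,720.81.
EOQ at $13.19 = 3197.2 < 79000, so use break Q=79000: TC = 42,900×$13.19 + (42,900/79000.0)×330 + (79000.0/2)×0.21×$13.19 = $675,441.25.
Lowest total cost among the candidates is at Q = 3148.6.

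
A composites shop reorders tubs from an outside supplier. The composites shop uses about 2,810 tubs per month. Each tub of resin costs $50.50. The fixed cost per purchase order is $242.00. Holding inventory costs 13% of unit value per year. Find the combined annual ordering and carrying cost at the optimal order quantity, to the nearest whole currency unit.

Annual demand D = 2,810 × 12 = 33,720.
Holding cost H = 0.13 × $50.50 = $6.5650 per unit per year.
EOQ = √(2DS/H) = √(2 × 33,720 × 242 / 6.565) ≈ 1576.70.
At Q*, ordering cost (D/Q*)S equals holding cost (Q*/2)H, each = √(DSH/2).
Minimum total = √(2DSH) = √(2 × 33,720 × 242 × 6.565) ≈ 10351.036.

TC* ≈ $10,351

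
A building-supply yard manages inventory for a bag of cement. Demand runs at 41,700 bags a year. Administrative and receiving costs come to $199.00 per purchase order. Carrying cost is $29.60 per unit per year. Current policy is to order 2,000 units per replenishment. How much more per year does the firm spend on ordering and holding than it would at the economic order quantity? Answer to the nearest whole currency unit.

EOQ = √(2DS/H) = √(2 × 41,700 × 199 / 29.6) ≈ 748.80.
Cost at Q* = (D/Q*)S + (Q*/2)H = √(2DSH) ≈ $22,164.37.
Cost at Q = 2,000: (41,700/2,000)×199 + (2,000/2)×29.6 = $4,149.15 + $29,600.00 = $33,749.15.
Excess = $33,749.15 − $22,164.37 = $11,584.78.

Extra cost ≈ $11,585 per year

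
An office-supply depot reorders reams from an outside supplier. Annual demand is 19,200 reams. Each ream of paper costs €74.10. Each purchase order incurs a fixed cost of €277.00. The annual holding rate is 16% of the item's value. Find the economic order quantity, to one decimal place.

Q* ≈ 947.2 reams

Holding cost H = 0.16 × €74.10 = €11.8560 per unit per year.
EOQ = √(2DS / H) = √(2 × 19,200 × 277 / 11.856).
= √(10,636,800 / 11.856) = √897,165.9919 ≈ 947.188.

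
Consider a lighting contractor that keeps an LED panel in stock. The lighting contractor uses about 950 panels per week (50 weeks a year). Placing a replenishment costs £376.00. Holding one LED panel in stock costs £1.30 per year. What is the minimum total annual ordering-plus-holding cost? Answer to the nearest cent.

Annual demand D = 950 × 50 = 47,500.
Q* = √(2DS/H) = √(2 × 47,500 × 376 / 1.3) ≈ 5241.84.
At Q*, ordering cost (D/Q*)S equals holding cost (Q*/2)H, each = √(DSH/2).
Minimum total = √(2DSH) = √(2 × 47,500 × 376 × 1.3) ≈ 6814.397.

TC* ≈ £6,814.40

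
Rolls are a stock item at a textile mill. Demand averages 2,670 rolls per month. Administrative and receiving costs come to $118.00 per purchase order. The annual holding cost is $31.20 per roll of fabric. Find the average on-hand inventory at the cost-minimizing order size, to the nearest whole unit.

Annual demand D = 2,670 × 12 = 32,040.
EOQ = √(2DS/H) = √(2 × 32,040 × 118 / 31.2) ≈ 492.29.
Average inventory = Q*/2 ≈ 492.29 / 2 = 246.147.

Average inventory ≈ 246 rolls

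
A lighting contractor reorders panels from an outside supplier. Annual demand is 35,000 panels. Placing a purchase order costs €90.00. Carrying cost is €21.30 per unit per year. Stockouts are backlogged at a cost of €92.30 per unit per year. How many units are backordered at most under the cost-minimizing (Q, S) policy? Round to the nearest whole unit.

With planned backorders, Q* = √(2DS/H) · √((H+B)/B).
√(2DS/H) = √(2 × 35,000 × 90 / 21.3) = 543.852.
√((H+B)/B) = √((21.3+92.3)/92.3) = 1.1094.
Q* ≈ 603.349.
S* = Q* · H/(H+B) = 603.349 × 21.3/113.6 ≈ 113.128.

S* ≈ 113 panels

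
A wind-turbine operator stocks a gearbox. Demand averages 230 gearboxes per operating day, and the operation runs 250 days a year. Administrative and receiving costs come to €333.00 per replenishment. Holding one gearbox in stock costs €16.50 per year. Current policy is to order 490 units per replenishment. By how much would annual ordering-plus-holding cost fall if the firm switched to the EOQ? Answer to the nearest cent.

Annual demand D = 230 × 250 = 57,500.
EOQ = √(2DS/H) = √(2 × 57,500 × 333 / 16.5) ≈ 1523.45.
Cost at Q* = (D/Q*)S + (Q*/2)H = √(2DSH) ≈ €25,136.97.
Cost at Q = 490: (57,500/490)×333 + (490/2)×16.5 = €39,076.53 + €4,042.50 = €43,119.03.
Excess = €43,119.03 − €25,136.97 = €17,982.06.

Extra cost ≈ €17,982.06 per year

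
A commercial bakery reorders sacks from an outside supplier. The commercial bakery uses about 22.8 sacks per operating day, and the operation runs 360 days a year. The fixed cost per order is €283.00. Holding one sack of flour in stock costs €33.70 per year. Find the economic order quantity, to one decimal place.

Q* ≈ 371.3 sacks

Annual demand D = 22.8 × 360 = 8,208.
EOQ = √(2DS / H) = √(2 × 8,208 × 283 / 33.7).
= √(4,645,728 / 33.7) = √137,855.4303 ≈ 371.289.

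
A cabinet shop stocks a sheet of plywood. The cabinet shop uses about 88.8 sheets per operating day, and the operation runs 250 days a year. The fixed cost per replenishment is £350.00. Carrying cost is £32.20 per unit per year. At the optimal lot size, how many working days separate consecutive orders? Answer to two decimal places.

T ≈ 7.82 days

Annual demand D = 88.8 × 250 = 22,200.
EOQ = √(2DS/H) = √(2 × 22,200 × 350 / 32.2) ≈ 694.70.
Cycle time = Q*/D × 250 = 694.70 / 22,200 × 250 ≈ 7.823 days.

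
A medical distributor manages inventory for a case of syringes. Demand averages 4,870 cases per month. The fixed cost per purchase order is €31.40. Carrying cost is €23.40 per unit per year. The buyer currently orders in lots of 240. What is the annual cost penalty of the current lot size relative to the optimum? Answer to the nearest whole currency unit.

Extra cost ≈ €1,187 per year

Annual demand D = 4,870 × 12 = 58,440.
EOQ = √(2DS/H) = √(2 × 58,440 × 31.4 / 23.4) ≈ 396.03.
Cost at Q* = (D/Q*)S + (Q*/2)H = √(2DSH) ≈ €9,267.08.
Cost at Q = 240: (58,440/240)×31.4 + (240/2)×23.4 = €7,645.90 + €2,808.00 = €10,453.90.
Excess = €10,453.90 − €9,267.08 = €1,186.82.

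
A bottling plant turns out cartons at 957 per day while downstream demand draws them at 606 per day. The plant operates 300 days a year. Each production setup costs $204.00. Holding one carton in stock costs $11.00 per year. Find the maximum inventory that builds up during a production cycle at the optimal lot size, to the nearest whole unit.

Annual demand D = 606 × 300 = 181,800.
Production build-up factor (1 − d/p) = 1 − 606/957 = 0.3668.
Q* = √(2DS / (H(1 − d/p))) = √(2 × 181,800 × 204 / (11 × 0.3668)).
= √(74,174,400 / 4.0345) ≈ 4287.786.
Maximum inventory = Q*(1 − d/p) = 4287.786 × 0.3668 ≈ 1572.636.

I_max ≈ 1,573 cartons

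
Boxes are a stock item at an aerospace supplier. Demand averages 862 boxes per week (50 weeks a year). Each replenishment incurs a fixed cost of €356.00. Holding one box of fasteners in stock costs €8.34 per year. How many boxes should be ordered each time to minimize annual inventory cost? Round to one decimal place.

Annual demand D = 862 × 50 = 43,100.
EOQ = √(2DS / H) = √(2 × 43,100 × 356 / 8.34).
= √(30,687,200 / 8.34) = √3,679,520.3837 ≈ 1918.208.

Q* ≈ 1,918.2 boxes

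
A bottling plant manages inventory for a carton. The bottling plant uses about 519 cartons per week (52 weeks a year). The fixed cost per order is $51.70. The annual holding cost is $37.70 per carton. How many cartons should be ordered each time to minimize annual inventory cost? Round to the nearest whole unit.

Annual demand D = 519 × 52 = 26,988.
EOQ = √(2DS / H) = √(2 × 26,988 × 51.7 / 37.7).
= √(2,790,559.2 / 37.7) = √74,020.1379 ≈ 272.066.

Q* ≈ 272 cartons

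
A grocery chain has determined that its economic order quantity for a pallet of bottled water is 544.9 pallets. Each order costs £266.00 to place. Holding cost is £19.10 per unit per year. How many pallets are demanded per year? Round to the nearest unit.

Squaring Q* = √(2DS/H) gives Q*² = 2DS/H.
From Q* = √(2DS/H): D = Q*²H / (2S) = 544.9² × 19.1 / (2 × 266) = 10659.954.

D ≈ 10,660 pallets per year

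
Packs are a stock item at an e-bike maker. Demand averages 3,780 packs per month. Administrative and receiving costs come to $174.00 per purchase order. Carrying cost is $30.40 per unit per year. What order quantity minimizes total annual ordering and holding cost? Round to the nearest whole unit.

Annual demand D = 3,780 × 12 = 45,360.
EOQ = √(2DS / H) = √(2 × 45,360 × 174 / 30.4).
= √(15,785,280 / 30.4) = √519,252.6316 ≈ 720.592.

Q* ≈ 721 packs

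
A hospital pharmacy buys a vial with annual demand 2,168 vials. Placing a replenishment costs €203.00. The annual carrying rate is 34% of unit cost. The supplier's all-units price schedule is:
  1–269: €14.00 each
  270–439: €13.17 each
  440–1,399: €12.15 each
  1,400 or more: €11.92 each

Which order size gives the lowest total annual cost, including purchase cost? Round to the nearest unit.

Holding cost per unit per year at price C is H = 0.34·C.
For each price level, check whether its EOQ is feasible; otherwise the best quantity at that price is the breakpoint.
Tier 1 (€14.00): EOQ = 430.0 exceeds tier's upper bound 269, so this tier is dominated.
Tier 2 (€13.17): EOQ = 443.4 exceeds tier's upper bound 439, so this tier is dominated.
EOQ at €12.15 = 461.6 (feasible in tier 3): TC = 2,168×€12.15 + (2,168/461.6)×203 + (461.6/2)×0.34×€12.15 = €28,248.07.
EOQ at €11.92 = 466.0 < 1400, so use break Q=1400: TC = 2,168×€11.92 + (2,168/1400.0)×203 + (1400.0/2)×0.34×€11.92 = €28,993.88.
Lowest total cost is €28,248.07 at Q = 461.6.

Q* ≈ 462 vials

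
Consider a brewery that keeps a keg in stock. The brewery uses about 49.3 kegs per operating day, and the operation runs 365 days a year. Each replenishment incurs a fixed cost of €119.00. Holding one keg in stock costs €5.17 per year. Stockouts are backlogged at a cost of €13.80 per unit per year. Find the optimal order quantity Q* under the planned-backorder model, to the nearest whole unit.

Q* ≈ 1,067 kegs

Annual demand D = 49.3 × 365 = 17,994.5.
With planned backorders, Q* = √(2DS/H) · √((H+B)/B).
√(2DS/H) = √(2 × 17,994.5 × 119 / 5.17) = 910.150.
√((H+B)/B) = √((5.17+13.8)/13.8) = 1.1724.
Q* ≈ 1067.105.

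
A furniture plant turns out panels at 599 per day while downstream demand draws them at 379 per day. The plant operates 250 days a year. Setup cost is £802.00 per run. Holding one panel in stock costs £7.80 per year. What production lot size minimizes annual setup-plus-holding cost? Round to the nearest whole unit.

Q* ≈ 7,284 panels

Annual demand D = 379 × 250 = 94,750.
Production build-up factor (1 − d/p) = 1 − 379/599 = 0.3673.
Q* = √(2DS / (H(1 − d/p))) = √(2 × 94,750 × 802 / (7.8 × 0.3673)).
= √(151,979,000 / 2.8648) ≈ 7283.608.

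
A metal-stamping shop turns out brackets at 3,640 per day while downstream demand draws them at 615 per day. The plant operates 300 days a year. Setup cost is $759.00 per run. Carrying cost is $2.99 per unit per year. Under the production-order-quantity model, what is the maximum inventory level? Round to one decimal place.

I_max ≈ 8,822.9 brackets

Annual demand D = 615 × 300 = 184,500.
Production build-up factor (1 − d/p) = 1 − 615/3,640 = 0.8310.
Q* = √(2DS / (H(1 − d/p))) = √(2 × 184,500 × 759 / (2.99 × 0.8310)).
= √(280,071,000 / 2.4848) ≈ 10616.625.
Maximum inventory = Q*(1 − d/p) = 10616.625 × 0.8310 ≈ 8822.882.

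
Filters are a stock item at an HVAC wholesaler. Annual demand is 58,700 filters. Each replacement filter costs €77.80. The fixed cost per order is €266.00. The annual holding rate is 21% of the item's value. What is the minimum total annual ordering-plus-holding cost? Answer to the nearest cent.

TC* ≈ €22,587.82

Holding cost H = 0.21 × €77.80 = €16.3380 per unit per year.
The optimal lot size = √(2DS/H) = √(2 × 58,700 × 266 / 16.338) ≈ 1382.53.
At Q*, ordering cost (D/Q*)S equals holding cost (Q*/2)H, each = √(DSH/2).
Minimum total = √(2DSH) = √(2 × 58,700 × 266 × 16.338) ≈ 22587.820.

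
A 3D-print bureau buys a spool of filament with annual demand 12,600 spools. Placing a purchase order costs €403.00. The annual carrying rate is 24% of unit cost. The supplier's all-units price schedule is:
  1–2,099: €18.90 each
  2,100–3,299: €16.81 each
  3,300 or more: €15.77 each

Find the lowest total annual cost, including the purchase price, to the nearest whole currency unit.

Holding cost per unit per year at price C is H = 0.24·C.
For each price level, check whether its EOQ is feasible; otherwise the best quantity at that price is the breakpoint.
EOQ at €18.90 = 1496.3 (feasible in tier 1): TC = 12,600×€18.90 + (12,600/1496.3)×403 + (1496.3/2)×0.24×€18.90 = €244,927.18.
EOQ at €16.81 = 1586.6 < 2100, so use break Q=2100: TC = 12,600×€16.81 + (12,600/2100.0)×403 + (2100.0/2)×0.24×€16.81 = €218,460.12.
EOQ at €15.77 = 1638.1 < 3300, so use break Q=3300: TC = 12,600×€15.77 + (12,600/3300.0)×403 + (3300.0/2)×0.24×€15.77 = €206,485.65.
Lowest total cost among the candidates is at Q = 3300.0.

TC* ≈ €206,486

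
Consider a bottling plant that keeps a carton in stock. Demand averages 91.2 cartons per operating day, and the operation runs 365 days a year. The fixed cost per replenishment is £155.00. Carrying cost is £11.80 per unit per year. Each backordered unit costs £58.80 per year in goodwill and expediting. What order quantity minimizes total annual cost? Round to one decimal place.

Annual demand D = 91.2 × 365 = 33,288.
With planned backorders, Q* = √(2DS/H) · √((H+B)/B).
√(2DS/H) = √(2 × 33,288 × 155 / 11.8) = 935.155.
√((H+B)/B) = √((11.8+58.8)/58.8) = 1.0958.
Q* ≈ 1024.702.

Q* ≈ 1,024.7 cartons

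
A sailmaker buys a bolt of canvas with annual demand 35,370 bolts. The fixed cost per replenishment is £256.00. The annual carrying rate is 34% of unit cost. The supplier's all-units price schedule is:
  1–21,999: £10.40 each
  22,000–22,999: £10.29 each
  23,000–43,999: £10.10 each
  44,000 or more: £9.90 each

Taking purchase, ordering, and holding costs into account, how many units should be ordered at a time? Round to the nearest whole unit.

Q* ≈ 2,263 bolts

Holding cost per unit per year at price C is H = 0.34·C.
Evaluate total cost at each tier's feasible EOQ or, if the EOQ is below the tier, at the tier's minimum quantity.
EOQ at £10.40 = 2263.1 (feasible in tier 1): TC = 35,370×£10.40 + (35,370/2263.1)×256 + (2263.1/2)×0.34×£10.40 = £375,850.19.
EOQ at £10.29 = 2275.1 < 22000, so use break Q=22000: TC = 35,370×£10.29 + (35,370/22000.0)×256 + (22000.0/2)×0.34×£10.29 = £402,853.48.
EOQ at £10.10 = 2296.4 < 23000, so use break Q=23000: TC = 35,370×£10.10 + (35,370/23000.0)×256 + (23000.0/2)×0.34×£10.10 = £397,121.68.
EOQ at £9.90 = 2319.5 < 44000, so use break Q=44000: TC = 35,370×£9.90 + (35,370/44000.0)×256 + (44000.0/2)×0.34×£9.90 = £424,420.79.
Lowest total cost is £375,850.19 at Q = 2263.1.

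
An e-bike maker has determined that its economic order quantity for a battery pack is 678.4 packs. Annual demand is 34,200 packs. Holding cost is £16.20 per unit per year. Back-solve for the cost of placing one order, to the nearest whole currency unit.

S ≈ £109

Squaring Q* = √(2DS/H) gives Q*² = 2DS/H.
From Q* = √(2DS/H): S = Q*²H / (2D) = 678.4² × 16.2 / (2 × 34,200) = 109.0010.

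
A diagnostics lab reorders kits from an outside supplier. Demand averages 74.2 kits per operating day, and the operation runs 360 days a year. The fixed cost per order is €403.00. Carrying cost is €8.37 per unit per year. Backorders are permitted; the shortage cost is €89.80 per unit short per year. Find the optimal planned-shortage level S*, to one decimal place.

S* ≈ 143.0 kits

Annual demand D = 74.2 × 360 = 26,712.
With planned backorders, Q* = √(2DS/H) · √((H+B)/B).
√(2DS/H) = √(2 × 26,712 × 403 / 8.37) = 1603.829.
√((H+B)/B) = √((8.37+89.8)/89.8) = 1.0456.
Q* ≈ 1676.908.
S* = Q* · H/(H+B) = 1676.908 × 8.37/98.17 ≈ 142.974.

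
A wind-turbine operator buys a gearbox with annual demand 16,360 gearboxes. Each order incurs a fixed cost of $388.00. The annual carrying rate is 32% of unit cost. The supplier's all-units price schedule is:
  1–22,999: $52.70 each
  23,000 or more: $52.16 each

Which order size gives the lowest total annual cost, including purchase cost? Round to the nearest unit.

Q* ≈ 868 gearboxes

Holding cost per unit per year at price C is H = 0.32·C.
For each price level, check whether its EOQ is feasible; otherwise the best quantity at that price is the breakpoint.
EOQ at $52.70 = 867.6 (feasible in tier 1): TC = 16,360×$52.70 + (16,360/867.6)×388 + (867.6/2)×0.32×$52.70 = $876,803.97.
EOQ at $52.16 = 872.1 < 23000, so use break Q=23000: TC = 16,360×$52.16 + (16,360/23000.0)×388 + (23000.0/2)×0.32×$52.16 = $1,045,562.39.
Lowest total cost is $876,803.97 at Q = 867.6.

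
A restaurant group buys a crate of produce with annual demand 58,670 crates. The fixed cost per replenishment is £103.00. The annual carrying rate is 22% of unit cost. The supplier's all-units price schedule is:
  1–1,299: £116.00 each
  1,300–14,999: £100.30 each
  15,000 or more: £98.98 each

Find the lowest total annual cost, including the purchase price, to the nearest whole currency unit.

TC* ≈ £5,903,592

Holding cost per unit per year at price C is H = 0.22·C.
For each price level, check whether its EOQ is feasible; otherwise the best quantity at that price is the breakpoint.
EOQ at £116.00 = 688.2 (feasible in tier 1): TC = 58,670×£116.00 + (58,670/688.2)×103 + (688.2/2)×0.22×£116.00 = £6,823,282.32.
EOQ at £100.30 = 740.1 < 1300, so use break Q=1300: TC = 58,670×£100.30 + (58,670/1300.0)×103 + (1300.0/2)×0.22×£100.30 = £5,903,592.37.
EOQ at £98.98 = 745.0 < 15000, so use break Q=15000: TC = 58,670×£98.98 + (58,670/15000.0)×103 + (15000.0/2)×0.22×£98.98 = £5,970,876.47.
Lowest total cost among the candidates is at Q = 1300.0.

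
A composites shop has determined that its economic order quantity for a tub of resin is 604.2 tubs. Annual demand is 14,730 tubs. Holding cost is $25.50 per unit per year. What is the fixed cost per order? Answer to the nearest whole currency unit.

Squaring Q* = √(2DS/H) gives Q*² = 2DS/H.
From Q* = √(2DS/H): S = Q*²H / (2D) = 604.2² × 25.5 / (2 × 14,730) = 315.9868.

S ≈ $316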